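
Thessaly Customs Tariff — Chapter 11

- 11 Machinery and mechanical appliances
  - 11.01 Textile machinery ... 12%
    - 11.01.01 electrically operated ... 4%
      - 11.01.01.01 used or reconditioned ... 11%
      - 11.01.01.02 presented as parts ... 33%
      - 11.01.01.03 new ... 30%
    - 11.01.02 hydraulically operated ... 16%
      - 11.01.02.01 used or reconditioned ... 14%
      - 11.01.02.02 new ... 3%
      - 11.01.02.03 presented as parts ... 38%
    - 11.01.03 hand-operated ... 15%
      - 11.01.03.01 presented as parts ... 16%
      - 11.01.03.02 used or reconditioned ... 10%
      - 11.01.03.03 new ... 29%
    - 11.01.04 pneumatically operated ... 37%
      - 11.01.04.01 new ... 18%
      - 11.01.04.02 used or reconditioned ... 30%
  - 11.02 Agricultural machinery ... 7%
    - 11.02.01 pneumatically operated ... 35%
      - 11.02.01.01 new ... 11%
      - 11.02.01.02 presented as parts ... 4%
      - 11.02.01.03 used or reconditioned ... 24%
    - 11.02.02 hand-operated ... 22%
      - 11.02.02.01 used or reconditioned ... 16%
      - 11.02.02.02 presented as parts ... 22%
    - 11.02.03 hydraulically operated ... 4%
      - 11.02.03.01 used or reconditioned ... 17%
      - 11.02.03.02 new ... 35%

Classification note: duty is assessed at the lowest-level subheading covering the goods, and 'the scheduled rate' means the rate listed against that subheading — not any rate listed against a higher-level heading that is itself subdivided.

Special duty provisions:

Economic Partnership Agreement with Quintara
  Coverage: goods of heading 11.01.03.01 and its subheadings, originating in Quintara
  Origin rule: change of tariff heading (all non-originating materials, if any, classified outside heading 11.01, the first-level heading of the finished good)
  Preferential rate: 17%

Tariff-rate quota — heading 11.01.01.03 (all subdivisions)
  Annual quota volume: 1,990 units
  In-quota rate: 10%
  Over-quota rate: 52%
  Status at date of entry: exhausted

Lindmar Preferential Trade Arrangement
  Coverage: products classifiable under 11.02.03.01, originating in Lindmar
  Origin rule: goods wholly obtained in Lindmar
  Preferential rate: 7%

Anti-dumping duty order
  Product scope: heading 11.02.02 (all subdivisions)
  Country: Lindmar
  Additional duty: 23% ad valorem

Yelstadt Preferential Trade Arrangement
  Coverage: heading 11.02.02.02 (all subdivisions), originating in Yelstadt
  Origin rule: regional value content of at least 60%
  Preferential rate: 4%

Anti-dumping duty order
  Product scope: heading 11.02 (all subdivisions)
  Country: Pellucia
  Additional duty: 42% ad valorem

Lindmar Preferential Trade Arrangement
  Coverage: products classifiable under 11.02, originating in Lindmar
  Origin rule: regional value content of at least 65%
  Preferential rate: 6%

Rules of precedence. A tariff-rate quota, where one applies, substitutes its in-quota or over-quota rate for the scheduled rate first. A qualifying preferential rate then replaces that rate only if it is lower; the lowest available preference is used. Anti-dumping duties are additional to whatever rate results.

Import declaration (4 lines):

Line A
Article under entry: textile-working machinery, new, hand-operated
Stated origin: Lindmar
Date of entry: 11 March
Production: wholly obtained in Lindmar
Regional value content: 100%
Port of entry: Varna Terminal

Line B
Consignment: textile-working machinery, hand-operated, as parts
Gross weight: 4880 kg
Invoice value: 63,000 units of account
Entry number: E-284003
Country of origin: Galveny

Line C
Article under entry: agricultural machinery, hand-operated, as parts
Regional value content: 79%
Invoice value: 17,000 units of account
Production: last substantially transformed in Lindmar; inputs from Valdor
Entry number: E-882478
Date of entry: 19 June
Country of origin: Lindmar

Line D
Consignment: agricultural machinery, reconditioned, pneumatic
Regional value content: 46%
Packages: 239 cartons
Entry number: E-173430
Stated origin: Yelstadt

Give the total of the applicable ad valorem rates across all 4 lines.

Line A: textile-working → 11.01; hand-operated → 11.01.03; new → 11.01.03.03. Scheduled 29%. Lindmar agreement on 11.02.03.01: 11.01.03.03 not covered; Lindmar agreement on 11.02: 11.01.03.03 not covered. → 29%.
Line B: textile-working → 11.01; hand-operated → 11.01.03; as parts → 11.01.03.01. Scheduled 16%. No special measure applies. → 16%.
Line C: agricultural → 11.02; hand-operated → 11.02.02; as parts → 11.02.02.02. Scheduled 22%. Lindmar agreement on 11.02.03.01: 11.02.02.02 not covered; Lindmar agreement on 11.02: RVC ≥ 65% → 6% available; preferential 6%; anti-dumping (Lindmar, 11.02.02): +23%; total 6% + 23% = 29%. → 29%.
Line D: agricultural → 11.02; pneumatic → 11.02.01; reconditioned → 11.02.01.03. Scheduled 24%. Yelstadt agreement on 11.02.02.02: 11.02.01.03 not covered. → 24%.
Sum: 29% + 16% + 29% + 24% = 98%.

98%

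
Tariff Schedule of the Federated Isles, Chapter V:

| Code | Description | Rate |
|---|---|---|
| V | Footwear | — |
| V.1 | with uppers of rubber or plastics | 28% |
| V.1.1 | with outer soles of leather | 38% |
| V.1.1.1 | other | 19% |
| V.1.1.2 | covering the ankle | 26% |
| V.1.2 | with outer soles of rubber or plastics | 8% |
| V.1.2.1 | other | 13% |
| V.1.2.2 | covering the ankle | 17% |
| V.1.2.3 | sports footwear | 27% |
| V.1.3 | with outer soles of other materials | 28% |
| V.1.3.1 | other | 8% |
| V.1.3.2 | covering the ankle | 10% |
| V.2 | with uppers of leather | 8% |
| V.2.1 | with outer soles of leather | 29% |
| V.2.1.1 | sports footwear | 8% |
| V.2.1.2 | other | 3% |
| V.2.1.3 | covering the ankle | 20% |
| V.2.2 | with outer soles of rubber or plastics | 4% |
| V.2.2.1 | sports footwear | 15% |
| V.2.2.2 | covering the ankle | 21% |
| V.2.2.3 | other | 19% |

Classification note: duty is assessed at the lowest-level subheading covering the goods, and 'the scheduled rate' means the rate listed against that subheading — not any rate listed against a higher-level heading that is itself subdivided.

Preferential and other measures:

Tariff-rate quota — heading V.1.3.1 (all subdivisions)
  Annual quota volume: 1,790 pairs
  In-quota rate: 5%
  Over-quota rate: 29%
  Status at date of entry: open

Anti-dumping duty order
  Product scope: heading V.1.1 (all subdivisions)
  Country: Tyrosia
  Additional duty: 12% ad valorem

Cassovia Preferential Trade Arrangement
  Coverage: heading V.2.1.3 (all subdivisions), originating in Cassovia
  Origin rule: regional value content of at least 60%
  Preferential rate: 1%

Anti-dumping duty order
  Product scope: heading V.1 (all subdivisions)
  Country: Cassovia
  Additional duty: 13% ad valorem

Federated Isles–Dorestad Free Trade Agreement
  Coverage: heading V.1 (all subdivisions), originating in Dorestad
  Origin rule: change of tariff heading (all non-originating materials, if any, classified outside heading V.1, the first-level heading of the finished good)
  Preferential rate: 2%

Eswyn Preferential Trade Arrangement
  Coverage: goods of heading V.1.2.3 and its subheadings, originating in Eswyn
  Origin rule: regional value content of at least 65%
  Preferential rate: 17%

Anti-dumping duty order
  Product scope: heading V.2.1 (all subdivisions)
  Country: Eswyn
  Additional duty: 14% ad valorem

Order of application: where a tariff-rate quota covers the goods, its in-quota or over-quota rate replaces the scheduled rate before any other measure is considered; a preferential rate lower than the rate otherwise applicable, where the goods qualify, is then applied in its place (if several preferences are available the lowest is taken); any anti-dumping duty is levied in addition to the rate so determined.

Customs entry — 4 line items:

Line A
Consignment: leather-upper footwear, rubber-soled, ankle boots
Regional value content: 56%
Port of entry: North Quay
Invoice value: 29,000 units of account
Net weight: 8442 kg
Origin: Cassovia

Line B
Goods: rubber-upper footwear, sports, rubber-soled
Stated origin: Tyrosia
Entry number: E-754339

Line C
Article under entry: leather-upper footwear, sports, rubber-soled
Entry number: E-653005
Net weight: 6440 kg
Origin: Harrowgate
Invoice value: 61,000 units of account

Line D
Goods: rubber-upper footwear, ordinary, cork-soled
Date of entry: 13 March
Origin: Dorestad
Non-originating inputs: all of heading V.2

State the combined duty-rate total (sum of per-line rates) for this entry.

Line A: leather-upper → V.2; rubber-soled → V.2.2; ankle boots → V.2.2.2. Scheduled 21%. Cassovia agreement on V.2.1.3: V.2.2.2 not covered. → 21%.
Line B: rubber-upper → V.1; rubber-soled → V.1.2; sports → V.1.2.3. Scheduled 27%. No special measure applies. → 27%.
Line C: leather-upper → V.2; rubber-soled → V.2.2; sports → V.2.2.1. Scheduled 15%. No special measure applies. → 15%.
Line D: rubber-upper → V.1; cork-soled → V.1.3; ordinary → V.1.3.1. Scheduled 8%. quota on V.1.3.1 open → in-quota 5%; Dorestad agreement on V.1: CTH met → 2% available; preferential 2%. → 2%.
Sum: 21% + 27% + 15% + 2% = 65%.

65%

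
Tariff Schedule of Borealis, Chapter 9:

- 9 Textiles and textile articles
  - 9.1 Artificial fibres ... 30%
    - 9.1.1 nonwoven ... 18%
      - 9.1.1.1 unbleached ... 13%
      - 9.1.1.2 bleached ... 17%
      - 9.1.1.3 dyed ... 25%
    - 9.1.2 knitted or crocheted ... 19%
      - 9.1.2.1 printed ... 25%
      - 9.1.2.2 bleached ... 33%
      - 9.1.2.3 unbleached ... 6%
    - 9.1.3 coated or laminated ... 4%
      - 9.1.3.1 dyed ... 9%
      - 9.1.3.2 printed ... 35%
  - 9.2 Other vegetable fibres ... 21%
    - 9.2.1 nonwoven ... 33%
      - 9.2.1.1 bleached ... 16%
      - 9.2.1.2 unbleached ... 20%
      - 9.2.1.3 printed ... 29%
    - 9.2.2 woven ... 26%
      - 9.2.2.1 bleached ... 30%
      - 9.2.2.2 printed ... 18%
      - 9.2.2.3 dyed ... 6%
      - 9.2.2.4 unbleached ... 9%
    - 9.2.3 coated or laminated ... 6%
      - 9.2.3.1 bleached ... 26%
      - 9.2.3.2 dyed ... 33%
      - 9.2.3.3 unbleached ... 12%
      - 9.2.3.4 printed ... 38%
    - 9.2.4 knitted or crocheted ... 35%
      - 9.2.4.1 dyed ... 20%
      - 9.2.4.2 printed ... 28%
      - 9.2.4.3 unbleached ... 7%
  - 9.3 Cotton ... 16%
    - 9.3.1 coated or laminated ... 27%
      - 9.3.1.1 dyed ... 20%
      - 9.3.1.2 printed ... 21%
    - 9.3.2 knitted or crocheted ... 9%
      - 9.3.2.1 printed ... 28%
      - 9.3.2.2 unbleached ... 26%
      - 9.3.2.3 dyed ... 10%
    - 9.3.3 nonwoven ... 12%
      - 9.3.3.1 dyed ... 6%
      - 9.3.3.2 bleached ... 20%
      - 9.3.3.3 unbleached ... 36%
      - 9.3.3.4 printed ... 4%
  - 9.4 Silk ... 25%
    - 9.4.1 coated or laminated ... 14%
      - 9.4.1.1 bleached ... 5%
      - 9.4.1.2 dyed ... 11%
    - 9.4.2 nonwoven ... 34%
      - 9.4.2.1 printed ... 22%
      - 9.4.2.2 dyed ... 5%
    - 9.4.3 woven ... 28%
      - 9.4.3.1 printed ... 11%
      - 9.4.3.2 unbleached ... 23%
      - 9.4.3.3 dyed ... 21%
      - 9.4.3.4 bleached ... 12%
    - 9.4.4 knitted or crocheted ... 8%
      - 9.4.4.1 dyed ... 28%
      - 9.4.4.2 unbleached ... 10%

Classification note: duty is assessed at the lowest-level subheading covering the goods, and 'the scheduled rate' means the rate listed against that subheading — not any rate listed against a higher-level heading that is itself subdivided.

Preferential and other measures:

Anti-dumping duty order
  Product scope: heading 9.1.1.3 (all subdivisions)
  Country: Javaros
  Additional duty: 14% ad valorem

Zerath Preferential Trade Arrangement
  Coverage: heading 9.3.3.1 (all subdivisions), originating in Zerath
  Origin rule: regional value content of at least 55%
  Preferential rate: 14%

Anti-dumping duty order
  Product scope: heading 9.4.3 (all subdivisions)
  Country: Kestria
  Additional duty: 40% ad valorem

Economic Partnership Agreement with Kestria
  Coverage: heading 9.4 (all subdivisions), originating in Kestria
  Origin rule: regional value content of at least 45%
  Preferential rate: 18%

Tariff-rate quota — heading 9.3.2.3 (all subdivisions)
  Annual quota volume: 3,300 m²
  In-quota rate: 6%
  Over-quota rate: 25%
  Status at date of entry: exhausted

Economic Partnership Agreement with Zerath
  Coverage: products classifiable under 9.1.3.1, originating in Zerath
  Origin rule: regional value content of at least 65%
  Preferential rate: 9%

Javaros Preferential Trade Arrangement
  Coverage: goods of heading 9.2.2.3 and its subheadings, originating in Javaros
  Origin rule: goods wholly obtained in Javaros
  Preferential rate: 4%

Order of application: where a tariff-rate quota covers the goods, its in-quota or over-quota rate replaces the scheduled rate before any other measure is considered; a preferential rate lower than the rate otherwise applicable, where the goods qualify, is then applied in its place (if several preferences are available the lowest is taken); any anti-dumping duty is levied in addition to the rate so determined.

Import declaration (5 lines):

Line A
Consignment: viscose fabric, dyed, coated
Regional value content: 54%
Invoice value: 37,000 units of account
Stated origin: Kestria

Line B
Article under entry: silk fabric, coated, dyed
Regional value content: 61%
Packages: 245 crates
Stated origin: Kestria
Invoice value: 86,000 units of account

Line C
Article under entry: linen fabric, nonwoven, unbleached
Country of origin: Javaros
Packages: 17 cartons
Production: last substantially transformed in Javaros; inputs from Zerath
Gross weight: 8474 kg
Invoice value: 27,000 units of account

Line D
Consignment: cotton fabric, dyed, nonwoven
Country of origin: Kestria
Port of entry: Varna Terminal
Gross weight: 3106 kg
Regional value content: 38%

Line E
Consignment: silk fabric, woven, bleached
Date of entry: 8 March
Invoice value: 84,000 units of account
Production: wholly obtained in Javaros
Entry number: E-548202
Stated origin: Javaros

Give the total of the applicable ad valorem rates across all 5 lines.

58%

Line A: viscose → 9.1; coated → 9.1.3; dyed → 9.1.3.1. Scheduled 9%. Kestria agreement on 9.4: 9.1.3.1 not covered. → 9%.
Line B: silk → 9.4; coated → 9.4.1; dyed → 9.4.1.2. Scheduled 11%. Kestria agreement on 9.4: RVC ≥ 45% → 18% available; preference 18% not lower than 11% → no reduction. → 11%.
Line C: linen → 9.2; nonwoven → 9.2.1; unbleached → 9.2.1.2. Scheduled 20%. Javaros agreement on 9.2.2.3: 9.2.1.2 not covered. → 20%.
Line D: cotton → 9.3; nonwoven → 9.3.3; dyed → 9.3.3.1. Scheduled 6%. Kestria agreement on 9.4: 9.3.3.1 not covered. → 6%.
Line E: silk → 9.4; woven → 9.4.3; bleached → 9.4.3.4. Scheduled 12%. Javaros agreement on 9.2.2.3: 9.4.3.4 not covered. → 12%.
Sum: 9% + 11% + 20% + 6% + 12% = 58%.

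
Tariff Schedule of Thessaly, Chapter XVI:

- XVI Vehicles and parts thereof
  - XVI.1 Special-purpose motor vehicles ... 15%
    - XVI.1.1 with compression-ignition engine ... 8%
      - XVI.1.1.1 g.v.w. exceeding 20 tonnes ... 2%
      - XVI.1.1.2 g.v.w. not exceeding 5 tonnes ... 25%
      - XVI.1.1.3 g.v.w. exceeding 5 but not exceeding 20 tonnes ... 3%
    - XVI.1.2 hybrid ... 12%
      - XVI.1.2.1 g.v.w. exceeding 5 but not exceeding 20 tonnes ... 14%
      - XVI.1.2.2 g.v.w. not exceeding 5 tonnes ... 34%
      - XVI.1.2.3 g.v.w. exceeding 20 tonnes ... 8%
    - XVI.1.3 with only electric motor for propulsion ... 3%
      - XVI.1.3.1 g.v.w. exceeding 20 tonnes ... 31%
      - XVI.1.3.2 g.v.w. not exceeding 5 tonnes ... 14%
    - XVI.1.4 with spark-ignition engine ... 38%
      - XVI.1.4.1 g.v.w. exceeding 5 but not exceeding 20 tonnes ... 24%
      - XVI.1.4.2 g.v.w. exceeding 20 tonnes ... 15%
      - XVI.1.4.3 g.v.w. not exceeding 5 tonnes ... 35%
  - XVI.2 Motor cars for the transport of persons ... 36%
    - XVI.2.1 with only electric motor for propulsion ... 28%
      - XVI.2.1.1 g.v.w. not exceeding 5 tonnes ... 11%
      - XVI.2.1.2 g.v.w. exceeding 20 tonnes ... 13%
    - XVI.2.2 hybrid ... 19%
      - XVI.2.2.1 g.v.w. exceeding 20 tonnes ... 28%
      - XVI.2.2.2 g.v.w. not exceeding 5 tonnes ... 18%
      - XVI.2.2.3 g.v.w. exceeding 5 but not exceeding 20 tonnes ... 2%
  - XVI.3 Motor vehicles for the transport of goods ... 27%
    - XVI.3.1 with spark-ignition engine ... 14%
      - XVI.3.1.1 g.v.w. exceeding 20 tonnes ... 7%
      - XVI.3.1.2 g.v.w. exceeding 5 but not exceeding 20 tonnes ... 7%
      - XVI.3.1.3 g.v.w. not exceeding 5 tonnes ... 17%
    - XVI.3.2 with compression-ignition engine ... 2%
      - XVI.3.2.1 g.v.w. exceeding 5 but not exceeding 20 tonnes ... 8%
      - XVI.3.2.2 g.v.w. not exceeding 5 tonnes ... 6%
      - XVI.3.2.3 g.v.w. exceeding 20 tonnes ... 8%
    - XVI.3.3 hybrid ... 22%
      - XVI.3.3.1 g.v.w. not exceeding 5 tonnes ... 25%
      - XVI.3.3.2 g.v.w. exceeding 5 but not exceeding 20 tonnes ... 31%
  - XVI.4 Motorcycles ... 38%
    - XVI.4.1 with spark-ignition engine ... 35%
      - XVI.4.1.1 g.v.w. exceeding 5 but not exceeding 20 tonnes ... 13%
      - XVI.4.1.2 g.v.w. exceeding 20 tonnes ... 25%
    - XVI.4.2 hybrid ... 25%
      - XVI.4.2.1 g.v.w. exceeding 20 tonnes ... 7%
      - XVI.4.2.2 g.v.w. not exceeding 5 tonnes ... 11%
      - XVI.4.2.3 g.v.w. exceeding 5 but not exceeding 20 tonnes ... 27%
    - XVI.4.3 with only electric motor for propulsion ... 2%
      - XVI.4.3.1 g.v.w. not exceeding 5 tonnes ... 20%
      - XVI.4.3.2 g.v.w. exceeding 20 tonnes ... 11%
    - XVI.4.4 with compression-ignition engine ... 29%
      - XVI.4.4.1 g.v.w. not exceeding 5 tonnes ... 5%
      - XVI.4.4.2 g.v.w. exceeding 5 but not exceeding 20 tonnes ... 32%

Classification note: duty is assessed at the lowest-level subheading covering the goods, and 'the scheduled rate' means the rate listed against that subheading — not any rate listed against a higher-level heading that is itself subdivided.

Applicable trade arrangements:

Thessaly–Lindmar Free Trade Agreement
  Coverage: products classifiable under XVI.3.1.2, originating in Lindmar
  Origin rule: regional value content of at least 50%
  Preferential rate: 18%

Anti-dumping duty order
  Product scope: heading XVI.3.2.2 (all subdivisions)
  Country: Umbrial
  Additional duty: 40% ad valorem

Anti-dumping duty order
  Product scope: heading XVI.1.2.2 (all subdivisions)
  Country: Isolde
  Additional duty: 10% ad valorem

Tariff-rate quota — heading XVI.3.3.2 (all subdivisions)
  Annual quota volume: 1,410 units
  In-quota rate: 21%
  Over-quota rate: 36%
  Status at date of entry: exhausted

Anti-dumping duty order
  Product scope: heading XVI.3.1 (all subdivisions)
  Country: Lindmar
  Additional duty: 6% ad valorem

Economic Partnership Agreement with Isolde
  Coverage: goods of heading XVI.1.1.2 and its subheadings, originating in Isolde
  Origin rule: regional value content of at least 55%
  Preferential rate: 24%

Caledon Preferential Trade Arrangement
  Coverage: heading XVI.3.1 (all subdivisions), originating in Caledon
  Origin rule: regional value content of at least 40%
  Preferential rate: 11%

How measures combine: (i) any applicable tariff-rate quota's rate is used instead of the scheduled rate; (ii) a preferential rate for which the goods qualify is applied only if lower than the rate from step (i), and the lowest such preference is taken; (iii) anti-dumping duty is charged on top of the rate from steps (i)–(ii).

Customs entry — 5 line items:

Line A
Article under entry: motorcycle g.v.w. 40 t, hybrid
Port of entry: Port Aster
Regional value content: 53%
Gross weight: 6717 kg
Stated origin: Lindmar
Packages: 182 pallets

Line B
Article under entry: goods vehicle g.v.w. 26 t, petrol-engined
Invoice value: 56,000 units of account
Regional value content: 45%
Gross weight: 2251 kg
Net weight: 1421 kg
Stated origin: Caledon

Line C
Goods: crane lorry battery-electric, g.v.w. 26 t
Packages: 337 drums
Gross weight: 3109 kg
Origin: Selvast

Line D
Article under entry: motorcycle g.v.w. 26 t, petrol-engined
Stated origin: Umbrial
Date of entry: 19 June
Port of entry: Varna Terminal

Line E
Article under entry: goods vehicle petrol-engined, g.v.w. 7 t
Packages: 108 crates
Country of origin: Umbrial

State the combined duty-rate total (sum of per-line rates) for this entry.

Line A: motorcycle → XVI.4; hybrid → XVI.4.2; g.v.w. 40 t → XVI.4.2.1. Scheduled 7%. Lindmar agreement on XVI.3.1.2: XVI.4.2.1 not covered. → 7%.
Line B: goods vehicle → XVI.3; petrol-engined → XVI.3.1; g.v.w. 26 t → XVI.3.1.1. Scheduled 7%. Caledon agreement on XVI.3.1: RVC ≥ 40% → 11% available; preference 11% not lower than 7% → no reduction. → 7%.
Line C: crane lorry → XVI.1; battery-electric → XVI.1.3; g.v.w. 26 t → XVI.1.3.1. Scheduled 31%. No special measure applies. → 31%.
Line D: motorcycle → XVI.4; petrol-engined → XVI.4.1; g.v.w. 26 t → XVI.4.1.2. Scheduled 25%. No special measure applies. → 25%.
Line E: goods vehicle → XVI.3; petrol-engined → XVI.3.1; g.v.w. 7 t → XVI.3.1.2. Scheduled 7%. No special measure applies. → 7%.
Sum: 7% + 7% + 31% + 25% + 7% = 77%.

77%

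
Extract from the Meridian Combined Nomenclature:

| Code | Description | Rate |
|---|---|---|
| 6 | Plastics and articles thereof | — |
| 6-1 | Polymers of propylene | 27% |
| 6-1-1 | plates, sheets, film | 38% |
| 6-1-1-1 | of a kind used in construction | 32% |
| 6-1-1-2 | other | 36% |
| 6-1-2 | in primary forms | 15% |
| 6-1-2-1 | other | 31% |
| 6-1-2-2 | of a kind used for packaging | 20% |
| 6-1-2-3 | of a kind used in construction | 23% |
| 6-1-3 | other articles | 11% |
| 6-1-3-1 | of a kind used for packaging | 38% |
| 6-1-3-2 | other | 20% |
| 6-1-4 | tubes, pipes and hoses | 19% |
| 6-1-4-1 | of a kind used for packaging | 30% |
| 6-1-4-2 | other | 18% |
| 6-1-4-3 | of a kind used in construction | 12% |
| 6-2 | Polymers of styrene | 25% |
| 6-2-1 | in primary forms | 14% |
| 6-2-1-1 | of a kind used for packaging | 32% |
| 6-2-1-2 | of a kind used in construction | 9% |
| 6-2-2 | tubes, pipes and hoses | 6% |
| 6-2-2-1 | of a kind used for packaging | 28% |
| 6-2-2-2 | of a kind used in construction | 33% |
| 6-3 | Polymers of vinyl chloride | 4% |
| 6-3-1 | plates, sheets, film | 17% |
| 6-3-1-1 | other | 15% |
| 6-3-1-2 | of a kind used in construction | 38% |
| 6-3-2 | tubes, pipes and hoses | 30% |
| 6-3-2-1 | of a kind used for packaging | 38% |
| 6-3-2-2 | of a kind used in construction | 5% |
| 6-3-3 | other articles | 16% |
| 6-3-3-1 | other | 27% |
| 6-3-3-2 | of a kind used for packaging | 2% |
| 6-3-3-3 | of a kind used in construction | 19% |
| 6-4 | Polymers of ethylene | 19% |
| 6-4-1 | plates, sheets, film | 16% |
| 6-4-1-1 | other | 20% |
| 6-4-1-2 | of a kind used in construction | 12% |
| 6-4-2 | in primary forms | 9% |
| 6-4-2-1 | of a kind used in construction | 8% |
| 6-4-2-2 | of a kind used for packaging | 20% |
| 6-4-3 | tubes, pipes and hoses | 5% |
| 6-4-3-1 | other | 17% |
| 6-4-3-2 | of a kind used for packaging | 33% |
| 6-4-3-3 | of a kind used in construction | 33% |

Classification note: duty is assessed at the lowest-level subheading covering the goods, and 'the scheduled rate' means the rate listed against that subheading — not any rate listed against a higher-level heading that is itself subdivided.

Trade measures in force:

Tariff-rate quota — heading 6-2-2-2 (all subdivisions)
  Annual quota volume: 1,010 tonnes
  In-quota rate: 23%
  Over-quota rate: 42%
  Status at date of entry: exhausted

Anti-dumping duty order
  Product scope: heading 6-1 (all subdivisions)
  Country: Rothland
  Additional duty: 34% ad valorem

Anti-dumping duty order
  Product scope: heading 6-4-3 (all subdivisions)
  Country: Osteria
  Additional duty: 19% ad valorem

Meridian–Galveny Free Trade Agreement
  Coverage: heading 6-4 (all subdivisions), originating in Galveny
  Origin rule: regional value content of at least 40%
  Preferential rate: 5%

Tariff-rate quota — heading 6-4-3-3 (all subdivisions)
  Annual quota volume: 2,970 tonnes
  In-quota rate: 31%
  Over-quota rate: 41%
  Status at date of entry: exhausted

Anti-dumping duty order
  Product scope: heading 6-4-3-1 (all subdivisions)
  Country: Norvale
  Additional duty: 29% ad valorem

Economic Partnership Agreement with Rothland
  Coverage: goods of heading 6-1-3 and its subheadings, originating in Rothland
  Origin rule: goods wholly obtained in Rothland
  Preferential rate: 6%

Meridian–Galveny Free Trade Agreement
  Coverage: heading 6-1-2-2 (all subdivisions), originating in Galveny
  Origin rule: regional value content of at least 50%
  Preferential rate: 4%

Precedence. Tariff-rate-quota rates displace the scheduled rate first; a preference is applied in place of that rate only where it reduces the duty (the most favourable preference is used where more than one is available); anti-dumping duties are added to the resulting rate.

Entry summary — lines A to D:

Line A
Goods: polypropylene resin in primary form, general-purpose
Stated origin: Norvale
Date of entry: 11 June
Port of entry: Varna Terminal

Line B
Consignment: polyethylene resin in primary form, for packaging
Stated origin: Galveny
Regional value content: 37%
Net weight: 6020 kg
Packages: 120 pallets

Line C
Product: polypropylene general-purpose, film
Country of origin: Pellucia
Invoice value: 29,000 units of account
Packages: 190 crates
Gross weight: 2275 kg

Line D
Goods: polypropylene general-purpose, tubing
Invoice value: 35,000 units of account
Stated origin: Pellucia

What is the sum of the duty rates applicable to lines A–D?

105%

Line A: polypropylene → 6-1; resin in primary form → 6-1-2; general-purpose → 6-1-2-1. Scheduled 31%. No special measure applies. → 31%.
Line B: polyethylene → 6-4; resin in primary form → 6-4-2; for packaging → 6-4-2-2. Scheduled 20%. Galveny agreement on 6-4: RVC < 40%; Galveny agreement on 6-1-2-2: 6-4-2-2 not covered. → 20%.
Line C: polypropylene → 6-1; film → 6-1-1; general-purpose → 6-1-1-2. Scheduled 36%. No special measure applies. → 36%.
Line D: polypropylene → 6-1; tubing → 6-1-4; general-purpose → 6-1-4-2. Scheduled 18%. No special measure applies. → 18%.
Sum: 31% + 20% + 36% + 18% = 105%.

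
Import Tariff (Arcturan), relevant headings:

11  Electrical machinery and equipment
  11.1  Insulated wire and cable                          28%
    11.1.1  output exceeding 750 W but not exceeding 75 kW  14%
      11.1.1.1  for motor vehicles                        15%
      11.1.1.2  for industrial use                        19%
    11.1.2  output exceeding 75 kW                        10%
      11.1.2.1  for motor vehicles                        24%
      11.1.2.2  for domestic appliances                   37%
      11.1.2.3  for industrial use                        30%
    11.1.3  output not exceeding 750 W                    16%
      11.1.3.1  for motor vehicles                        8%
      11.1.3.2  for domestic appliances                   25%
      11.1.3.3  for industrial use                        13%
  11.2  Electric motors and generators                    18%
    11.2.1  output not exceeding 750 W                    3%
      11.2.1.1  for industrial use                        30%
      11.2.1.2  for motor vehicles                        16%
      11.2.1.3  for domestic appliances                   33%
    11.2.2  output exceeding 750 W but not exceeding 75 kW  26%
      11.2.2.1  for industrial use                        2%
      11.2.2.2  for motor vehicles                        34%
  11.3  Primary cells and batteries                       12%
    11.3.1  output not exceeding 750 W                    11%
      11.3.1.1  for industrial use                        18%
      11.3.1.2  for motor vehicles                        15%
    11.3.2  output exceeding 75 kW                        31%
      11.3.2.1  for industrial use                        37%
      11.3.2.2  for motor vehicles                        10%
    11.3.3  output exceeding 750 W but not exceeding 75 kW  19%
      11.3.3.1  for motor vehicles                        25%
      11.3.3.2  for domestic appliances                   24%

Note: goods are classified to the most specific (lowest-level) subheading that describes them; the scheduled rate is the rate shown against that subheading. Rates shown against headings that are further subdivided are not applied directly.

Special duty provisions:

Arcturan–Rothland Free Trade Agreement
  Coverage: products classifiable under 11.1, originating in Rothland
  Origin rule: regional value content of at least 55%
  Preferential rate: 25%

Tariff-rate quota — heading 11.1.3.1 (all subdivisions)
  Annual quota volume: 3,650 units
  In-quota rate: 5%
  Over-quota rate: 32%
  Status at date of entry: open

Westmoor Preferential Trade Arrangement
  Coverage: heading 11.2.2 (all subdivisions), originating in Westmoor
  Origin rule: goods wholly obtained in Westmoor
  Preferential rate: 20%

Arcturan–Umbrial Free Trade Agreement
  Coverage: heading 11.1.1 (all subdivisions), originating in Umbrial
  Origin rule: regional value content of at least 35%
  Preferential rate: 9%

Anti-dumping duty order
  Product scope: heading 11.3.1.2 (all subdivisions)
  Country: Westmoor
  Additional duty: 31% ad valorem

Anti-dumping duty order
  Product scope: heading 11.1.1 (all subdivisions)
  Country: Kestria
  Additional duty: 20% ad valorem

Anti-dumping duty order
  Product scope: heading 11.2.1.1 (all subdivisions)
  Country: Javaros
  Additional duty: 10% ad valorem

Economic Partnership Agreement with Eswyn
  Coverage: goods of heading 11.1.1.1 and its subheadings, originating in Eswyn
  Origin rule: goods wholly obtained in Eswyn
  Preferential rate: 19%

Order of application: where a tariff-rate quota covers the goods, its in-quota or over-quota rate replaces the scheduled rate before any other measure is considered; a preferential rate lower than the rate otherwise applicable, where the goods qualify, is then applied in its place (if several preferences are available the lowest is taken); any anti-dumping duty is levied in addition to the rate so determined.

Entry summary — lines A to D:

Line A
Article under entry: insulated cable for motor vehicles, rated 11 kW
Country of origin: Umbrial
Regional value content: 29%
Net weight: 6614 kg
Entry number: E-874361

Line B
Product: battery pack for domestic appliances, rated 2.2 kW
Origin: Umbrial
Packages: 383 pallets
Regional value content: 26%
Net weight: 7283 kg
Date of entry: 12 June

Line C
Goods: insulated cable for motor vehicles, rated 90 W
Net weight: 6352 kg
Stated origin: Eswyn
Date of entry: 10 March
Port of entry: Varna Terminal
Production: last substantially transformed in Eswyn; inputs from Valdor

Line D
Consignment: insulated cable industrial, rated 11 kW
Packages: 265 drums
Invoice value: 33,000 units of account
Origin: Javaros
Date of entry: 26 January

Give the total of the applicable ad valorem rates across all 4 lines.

Line A: insulated cable → 11.1; rated 11 kW → 11.1.1; for motor vehicles → 11.1.1.1. Scheduled 15%. Umbrial agreement on 11.1.1: RVC < 35%. → 15%.
Line B: battery pack → 11.3; rated 2.2 kW → 11.3.3; for domestic appliances → 11.3.3.2. Scheduled 24%. Umbrial agreement on 11.1.1: 11.3.3.2 not covered. → 24%.
Line C: insulated cable → 11.1; rated 90 W → 11.1.3; for motor vehicles → 11.1.3.1. Scheduled 8%. quota on 11.1.3.1 open → in-quota 5%; Eswyn agreement on 11.1.1.1: 11.1.3.1 not covered. → 5%.
Line D: insulated cable → 11.1; rated 11 kW → 11.1.1; industrial → 11.1.1.2. Scheduled 19%. No special measure applies. → 19%.
Sum: 15% + 24% + 5% + 19% = 63%.

63%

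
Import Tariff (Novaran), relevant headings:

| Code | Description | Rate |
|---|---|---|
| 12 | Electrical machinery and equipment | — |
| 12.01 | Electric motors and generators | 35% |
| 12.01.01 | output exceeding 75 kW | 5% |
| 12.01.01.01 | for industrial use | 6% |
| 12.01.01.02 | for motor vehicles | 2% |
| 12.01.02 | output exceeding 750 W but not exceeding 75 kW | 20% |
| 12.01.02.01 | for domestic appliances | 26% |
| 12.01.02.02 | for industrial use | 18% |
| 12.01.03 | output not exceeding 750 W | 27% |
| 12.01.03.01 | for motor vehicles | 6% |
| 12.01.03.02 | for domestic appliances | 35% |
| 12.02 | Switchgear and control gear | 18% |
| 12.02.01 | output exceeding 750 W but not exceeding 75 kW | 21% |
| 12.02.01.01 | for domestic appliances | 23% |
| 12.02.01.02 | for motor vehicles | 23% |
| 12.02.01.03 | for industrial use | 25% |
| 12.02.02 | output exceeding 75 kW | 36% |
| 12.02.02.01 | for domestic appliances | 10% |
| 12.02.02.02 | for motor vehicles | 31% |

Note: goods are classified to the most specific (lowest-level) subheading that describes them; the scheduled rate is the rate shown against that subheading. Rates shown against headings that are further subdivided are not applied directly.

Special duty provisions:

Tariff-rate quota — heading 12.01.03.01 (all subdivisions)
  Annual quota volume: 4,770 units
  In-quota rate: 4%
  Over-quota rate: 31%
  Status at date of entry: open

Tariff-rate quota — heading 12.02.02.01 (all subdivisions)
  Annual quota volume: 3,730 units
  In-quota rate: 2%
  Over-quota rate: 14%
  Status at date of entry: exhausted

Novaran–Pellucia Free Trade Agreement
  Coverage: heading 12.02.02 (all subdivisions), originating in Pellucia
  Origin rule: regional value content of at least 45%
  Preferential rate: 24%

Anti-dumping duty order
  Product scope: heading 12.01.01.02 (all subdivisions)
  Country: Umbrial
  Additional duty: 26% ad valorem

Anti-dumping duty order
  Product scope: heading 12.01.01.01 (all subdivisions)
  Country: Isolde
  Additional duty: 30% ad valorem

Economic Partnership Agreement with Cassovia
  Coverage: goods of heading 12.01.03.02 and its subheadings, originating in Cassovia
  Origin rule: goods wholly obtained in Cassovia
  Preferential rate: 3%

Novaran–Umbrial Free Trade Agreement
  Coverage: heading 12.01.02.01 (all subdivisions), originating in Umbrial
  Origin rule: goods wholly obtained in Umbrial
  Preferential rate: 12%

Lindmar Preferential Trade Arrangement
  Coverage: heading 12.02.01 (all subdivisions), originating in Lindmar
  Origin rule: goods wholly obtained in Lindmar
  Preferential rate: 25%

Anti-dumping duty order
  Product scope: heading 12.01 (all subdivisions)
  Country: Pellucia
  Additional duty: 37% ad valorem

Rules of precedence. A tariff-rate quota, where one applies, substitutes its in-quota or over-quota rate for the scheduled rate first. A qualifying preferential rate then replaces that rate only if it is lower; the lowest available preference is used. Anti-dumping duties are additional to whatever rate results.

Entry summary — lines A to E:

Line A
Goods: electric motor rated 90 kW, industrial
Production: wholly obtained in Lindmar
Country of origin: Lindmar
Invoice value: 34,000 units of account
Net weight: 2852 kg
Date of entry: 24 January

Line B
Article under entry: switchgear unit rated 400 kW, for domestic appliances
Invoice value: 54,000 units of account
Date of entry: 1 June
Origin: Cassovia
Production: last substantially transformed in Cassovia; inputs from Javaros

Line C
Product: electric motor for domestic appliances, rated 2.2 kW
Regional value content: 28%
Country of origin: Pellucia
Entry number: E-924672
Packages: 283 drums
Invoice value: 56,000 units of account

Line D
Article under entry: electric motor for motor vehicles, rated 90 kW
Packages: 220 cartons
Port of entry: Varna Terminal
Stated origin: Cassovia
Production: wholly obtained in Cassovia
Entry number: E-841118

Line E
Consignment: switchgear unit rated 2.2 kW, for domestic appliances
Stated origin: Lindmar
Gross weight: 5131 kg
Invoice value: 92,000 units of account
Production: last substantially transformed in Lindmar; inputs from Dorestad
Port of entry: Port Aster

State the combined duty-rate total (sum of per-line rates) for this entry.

Line A: electric motor → 12.01; rated 90 kW → 12.01.01; industrial → 12.01.01.01. Scheduled 6%. Lindmar agreement on 12.02.01: 12.01.01.01 not covered. → 6%.
Line B: switchgear unit → 12.02; rated 400 kW → 12.02.02; for domestic appliances → 12.02.02.01. Scheduled 10%. quota on 12.02.02.01 exhausted → over-quota 14%; Cassovia agreement on 12.01.03.02: 12.02.02.01 not covered. → 14%.
Line C: electric motor → 12.01; rated 2.2 kW → 12.01.02; for domestic appliances → 12.01.02.01. Scheduled 26%. Pellucia agreement on 12.02.02: 12.01.02.01 not covered; anti-dumping (Pellucia, 12.01): +37%; total 26% + 37% = 63%. → 63%.
Line D: electric motor → 12.01; rated 90 kW → 12.01.01; for motor vehicles → 12.01.01.02. Scheduled 2%. Cassovia agreement on 12.01.03.02: 12.01.01.02 not covered. → 2%.
Line E: switchgear unit → 12.02; rated 2.2 kW → 12.02.01; for domestic appliances → 12.02.01.01. Scheduled 23%. Lindmar agreement on 12.02.01: not wholly obtained. → 23%.
Sum: 6% + 14% + 63% + 2% + 23% = 108%.

108%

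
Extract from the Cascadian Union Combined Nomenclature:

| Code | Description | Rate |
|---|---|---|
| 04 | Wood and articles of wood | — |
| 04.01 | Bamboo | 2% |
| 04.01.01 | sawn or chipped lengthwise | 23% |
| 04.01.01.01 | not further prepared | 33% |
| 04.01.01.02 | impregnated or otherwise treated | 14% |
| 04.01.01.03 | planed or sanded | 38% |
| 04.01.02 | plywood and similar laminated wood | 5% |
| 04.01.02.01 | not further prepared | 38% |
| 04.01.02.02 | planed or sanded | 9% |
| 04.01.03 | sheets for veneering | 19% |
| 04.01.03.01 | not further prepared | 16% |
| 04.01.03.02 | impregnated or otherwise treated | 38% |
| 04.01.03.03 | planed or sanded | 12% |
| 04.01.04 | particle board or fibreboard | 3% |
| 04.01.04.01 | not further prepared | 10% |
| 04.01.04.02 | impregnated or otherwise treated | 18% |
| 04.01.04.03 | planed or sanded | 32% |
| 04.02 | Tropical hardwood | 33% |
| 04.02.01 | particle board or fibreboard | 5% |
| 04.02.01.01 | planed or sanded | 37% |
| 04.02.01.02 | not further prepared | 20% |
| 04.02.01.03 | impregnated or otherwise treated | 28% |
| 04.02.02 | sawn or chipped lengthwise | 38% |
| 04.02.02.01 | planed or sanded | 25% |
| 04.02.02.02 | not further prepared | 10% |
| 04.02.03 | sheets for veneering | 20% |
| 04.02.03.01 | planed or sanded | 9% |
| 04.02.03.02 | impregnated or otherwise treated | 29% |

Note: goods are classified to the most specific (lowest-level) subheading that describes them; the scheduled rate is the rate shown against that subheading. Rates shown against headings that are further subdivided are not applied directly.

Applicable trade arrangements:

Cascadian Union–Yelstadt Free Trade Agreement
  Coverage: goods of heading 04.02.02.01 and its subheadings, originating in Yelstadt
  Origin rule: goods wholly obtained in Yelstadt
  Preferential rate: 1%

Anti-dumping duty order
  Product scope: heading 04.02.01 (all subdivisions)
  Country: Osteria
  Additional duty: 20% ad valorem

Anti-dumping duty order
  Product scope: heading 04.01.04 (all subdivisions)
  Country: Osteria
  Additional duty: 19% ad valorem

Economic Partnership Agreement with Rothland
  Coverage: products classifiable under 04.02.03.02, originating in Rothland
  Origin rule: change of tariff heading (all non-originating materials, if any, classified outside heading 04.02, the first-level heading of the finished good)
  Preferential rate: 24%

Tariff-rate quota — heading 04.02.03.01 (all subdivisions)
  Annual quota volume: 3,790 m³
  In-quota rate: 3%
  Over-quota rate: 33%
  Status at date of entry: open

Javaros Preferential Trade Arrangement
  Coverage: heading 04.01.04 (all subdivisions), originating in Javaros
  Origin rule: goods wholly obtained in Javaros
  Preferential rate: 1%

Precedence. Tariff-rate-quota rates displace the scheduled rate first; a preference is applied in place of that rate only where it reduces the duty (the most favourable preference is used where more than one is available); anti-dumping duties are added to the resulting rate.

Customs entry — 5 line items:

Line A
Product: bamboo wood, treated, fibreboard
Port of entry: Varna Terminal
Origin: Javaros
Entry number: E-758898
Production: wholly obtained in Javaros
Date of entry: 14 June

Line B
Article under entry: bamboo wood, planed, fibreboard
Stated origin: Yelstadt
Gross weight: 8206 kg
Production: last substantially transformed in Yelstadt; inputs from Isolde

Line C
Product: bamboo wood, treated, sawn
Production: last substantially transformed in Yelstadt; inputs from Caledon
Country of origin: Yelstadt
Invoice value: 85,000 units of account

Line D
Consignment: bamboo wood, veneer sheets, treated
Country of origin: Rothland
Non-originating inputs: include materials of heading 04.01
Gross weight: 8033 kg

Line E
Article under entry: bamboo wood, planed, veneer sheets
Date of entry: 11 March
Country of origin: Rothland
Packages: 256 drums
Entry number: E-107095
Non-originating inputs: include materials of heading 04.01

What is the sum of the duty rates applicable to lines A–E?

97%

Line A: bamboo → 04.01; fibreboard → 04.01.04; treated → 04.01.04.02. Scheduled 18%. Javaros agreement on 04.01.04: wholly obtained → 1% available; preferential 1%. → 1%.
Line B: bamboo → 04.01; fibreboard → 04.01.04; planed → 04.01.04.03. Scheduled 32%. Yelstadt agreement on 04.02.02.01: 04.01.04.03 not covered. → 32%.
Line C: bamboo → 04.01; sawn → 04.01.01; treated → 04.01.01.02. Scheduled 14%. Yelstadt agreement on 04.02.02.01: 04.01.01.02 not covered. → 14%.
Line D: bamboo → 04.01; veneer sheets → 04.01.03; treated → 04.01.03.02. Scheduled 38%. Rothland agreement on 04.02.03.02: 04.01.03.02 not covered. → 38%.
Line E: bamboo → 04.01; veneer sheets → 04.01.03; planed → 04.01.03.03. Scheduled 12%. Rothland agreement on 04.02.03.02: 04.01.03.03 not covered. → 12%.
Sum: 1% + 32% + 14% + 38% + 12% = 97%.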